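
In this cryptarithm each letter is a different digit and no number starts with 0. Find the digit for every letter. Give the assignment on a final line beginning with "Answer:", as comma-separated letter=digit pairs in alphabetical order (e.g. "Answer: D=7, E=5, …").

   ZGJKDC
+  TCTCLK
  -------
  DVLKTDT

Step 1. [col 1: C + K ≡ T (mod 10)] no forcing yet in column 1 (carry-in 0); C=3 is free and consistent — try it, so C=3.
Step 2. [col 1: C + K ≡ T (mod 10)] several values work for K in column 1 (C + K ≡ T (mod 10), carry-in 0); try K=2 ⇒ K=2.
Step 3. [col 1: C + K ≡ T (mod 10)] in column 1 we have C+K≡T with carry-in 0; given C=3, K=2 and digits 2,3 already taken and all letters distinct, that pins T to 5, so T=5.
Step 4. [col 2: D + L ≡ D (mod 10)] column 2 reads D+L+carry(0)=D with nothing yet; with digits 2,3,5 already taken and all letters distinct, the only value for L is 0, so L=0.
Step 5. [col 2: D + L ≡ D (mod 10)] no forcing yet in column 2 (carry-in 0); D=1 is free and consistent — try it ⇒ D=1.
Step 6. [col 4: J + T ≡ K (mod 10)] from column 4 (T=5, K=2, carry-in 0, digits 0,1,2,3,5 already taken and all letters distinct): J must equal 7. So J=7.
Step 7. [col 5: G + C ≡ L (mod 10)] column 5: given C=3, L=0, carry-in 1, and digits 0,1,2,3,5,7 already taken and all letters distinct, G+C≡L (mod 10) forces G=6 ⇒ G=6.
Step 8. [col 6: Z + T ≡ V (mod 10)] column 6 reads Z+T+carry(1)=V with T=5; with digits 0,1,2,3,5,6,7 already taken and all letters distinct, the only value for V is 4, so V=4.
Step 9. [col 6: Z + T ≡ V (mod 10)] from column 6 (T=5, V=4, carry-in 1, digits 0,1,2,3,4,5,6,7 already taken and all letters distinct): Z must equal 8 ⇒ Z=8.

Answer: C=3, D=1, G=6, J=7, K=2, L=0, T=5, V=4, Z=8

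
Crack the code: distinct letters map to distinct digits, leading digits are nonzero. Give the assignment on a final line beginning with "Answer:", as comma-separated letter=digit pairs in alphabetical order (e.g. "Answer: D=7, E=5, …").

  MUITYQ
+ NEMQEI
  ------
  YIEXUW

Step 1. [col 1: Q + I ≡ W (mod 10)] several values work for I in column 1 (Q + I ≡ W (mod 10), carry-in 0); try I=8, so I=8.
Step 2. [col 1: Q + I ≡ W (mod 10)] several values work for Q in column 1 (Q + I ≡ W (mod 10), carry-in 0); try Q=4. So Q=4.
Step 3. [col 1: Q + I ≡ W (mod 10)] column 1 reads Q+I+carry(0)=W with Q=4, I=8; with digits 4,8 already taken and all letters distinct, the only value for W is 2, so W=2.
Step 4. [col 2: Y + E ≡ U (mod 10)] no forcing yet in column 2 (carry-in 1); E=0 is free and consistent — try it ⇒ E=0.
Step 5. [col 2: Y + E ≡ U (mod 10)] U=7 is one option consistent with column 2 (Y + E ≡ U (mod 10), carry-in 1) — take it, so U=7.
Step 6. [col 2: Y + E ≡ U (mod 10)] column 2: given E=0, U=7, carry-in 1, and digits 0,2,4,7,8 already taken and all letters distinct, Y+E≡U (mod 10) forces Y=6 ⇒ Y=6.
Step 7. [col 3: T + Q ≡ X (mod 10)] several values work for X in column 3 (T + Q ≡ X (mod 10), carry-in 0); try X=3, so X=3.
Step 8. [col 3: T + Q ≡ X (mod 10)] from column 3 (Q=4, X=3, carry-in 0, digits 0,2,3,4,6,7,8 already taken and all letters distinct): T must equal 9, so T=9.
Step 9. [col 4: I + M ≡ E (mod 10)] from column 4 (I=8, E=0, carry-in 1, digits 0,2,3,4,6,7,8,9 already taken and all letters distinct): M must equal 1, so M=1.
Step 10. [col 6: M + N ≡ Y (mod 10)] in column 6 we have M+N≡Y with carry-in 0; given M=1, Y=6 and digits 0,1,2,3,4,6,7,8,9 already taken and all letters distinct, that pins N to 5 ⇒ N=5.

Answer: E=0, I=8, M=1, N=5, Q=4, T=9, U=7, W=2, X=3, Y=6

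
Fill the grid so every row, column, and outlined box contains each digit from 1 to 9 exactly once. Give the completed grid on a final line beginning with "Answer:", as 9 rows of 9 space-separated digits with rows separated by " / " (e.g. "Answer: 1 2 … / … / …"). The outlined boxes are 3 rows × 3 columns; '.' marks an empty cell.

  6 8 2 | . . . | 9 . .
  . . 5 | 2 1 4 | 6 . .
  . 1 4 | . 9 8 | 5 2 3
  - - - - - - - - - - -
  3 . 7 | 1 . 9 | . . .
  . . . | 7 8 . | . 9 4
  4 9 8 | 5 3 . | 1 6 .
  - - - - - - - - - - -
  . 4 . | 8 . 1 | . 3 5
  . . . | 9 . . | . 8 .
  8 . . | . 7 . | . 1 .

Step 1. [r6c6∈{2}] nothing but 2 survives at r6c6. So r6c6=2.
Step 2. [r5c6∈{6}] r5c6 is down to just 6 ⇒ r5c6=6.
Step 3. [r2c8∈{7}] only 7 remains possible at r2c8. So r2c8=7.
Step 4. [r8c2∈{2,3,5,6,7}] across col 2, 7 lands solely at r8c2, so r8c2=7.
Step 5. [r9c4∈{3,4,6}] across col 4, 4 lands solely at r9c4 ⇒ r9c4=4.
Step 6. [r9c7∈{2}] nothing but 2 survives at r9c7, so r9c7=2.
Step 7. [r8c9∈{6}] r8c9 has the single candidate 6 ⇒ r8c9=6.
Step 8. [r4c2∈{2,5,6}] r4c2 is the only open cell in row 4 admitting 6, so r4c2=6.
Step 9. [r9c3∈{3,6,9}] in row 9, 6 fits only at r9c3. So r9c3=6.
Step 10. [r8c3∈{1,3}] in col 3, 3 fits only at r8c3. So r8c3=3.
Step 11. [r8c6∈{5}] r8c6 is down to just 5, so r8c6=5.
Step 12. [r5c1∈{1,2,5}] across col 1, 5 lands solely at r5c1. So r5c1=5.
Step 13. [r8c5∈{2}] only 2 remains possible at r8c5 ⇒ r8c5=2.
Step 14. [r1c4∈{3}] r1c4's peers cover all but 3. So r1c4=3.
Step 15. [r7c3∈{9}] r7c3's peers cover all but 9, so r7c3=9.
Step 16. [r4c9∈{2,8}] row 4 places 2 nowhere but r4c9, so r4c9=2.
Step 17. [r9c9∈{9}] only 9 remains possible at r9c9, so r9c9=9.
Step 18. [r4c7∈{8}] r4c7's peers cover all but 8. So r4c7=8.
Step 19. [r6c9∈{7}] only 7 remains possible at r6c9. So r6c9=7.
Step 20. [r7c1∈{2}] r7c1 has the single candidate 2 ⇒ r7c1=2.
Step 21. [r1c8∈{4}] r1c8's peers cover all but 4 ⇒ r1c8=4.
Step 22. [r7c7∈{7}] only 7 remains possible at r7c7. So r7c7=7.
Step 23. [r1c5∈{5}] r1c5's peers cover all but 5, so r1c5=5.
Step 24. [r5c3∈{1}] only 1 remains possible at r5c3, so r5c3=1.
Step 25. [r3c1∈{7}] r3c1 is down to just 7 ⇒ r3c1=7.
Step 26. [r8c1∈{1}] r8c1 is down to just 1 ⇒ r8c1=1.
Step 27. [r4c5∈{4}] r4c5 has the single candidate 4. So r4c5=4.
Step 28. [r4c8∈{5}] r4c8 has the single candidate 5. So r4c8=5.
Step 29. [r5c2∈{2}] nothing but 2 survives at r5c2, so r5c2=2.
Step 30. [r9c6∈{3}] only 3 remains possible at r9c6. So r9c6=3.
Step 31. [r2c2∈{3}] r2c2's peers cover all but 3 ⇒ r2c2=3.
Step 32. [r9c2∈{5}] nothing but 5 survives at r9c2 ⇒ r9c2=5.
Step 33. [r1c6∈{7}] r1c6's peers cover all but 7. So r1c6=7.
Step 34. [r3c4∈{6}] r3c4 has the single candidate 6. So r3c4=6.
Step 35. [r2c1∈{9}] r2c1's peers cover all but 9. So r2c1=9.
Step 36. [r1c9∈{1}] r1c9 is down to just 1. So r1c9=1.
Step 37. [r2c9∈{8}] r2c9 has the single candidate 8 ⇒ r2c9=8.
Step 38. [r8c7∈{4}] r8c7 is down to just 4 ⇒ r8c7=4.
Step 39. [r7c5∈{6}] r7c5 has the single candidate 6 ⇒ r7c5=6.
Step 40. [r5c7∈{3}] nothing but 3 survives at r5c7 ⇒ r5c7=3.

Answer: 6 8 2 3 5 7 9 4 1 / 9 3 5 2 1 4 6 7 8 / 7 1 4 6 9 8 5 2 3 / 3 6 7 1 4 9 8 5 2 / 5 2 1 7 8 6 3 9 4 / 4 9 8 5 3 2 1 6 7 / 2 4 9 8 6 1 7 3 5 / 1 7 3 9 2 5 4 8 6 / 8 5 6 4 7 3 2 1 9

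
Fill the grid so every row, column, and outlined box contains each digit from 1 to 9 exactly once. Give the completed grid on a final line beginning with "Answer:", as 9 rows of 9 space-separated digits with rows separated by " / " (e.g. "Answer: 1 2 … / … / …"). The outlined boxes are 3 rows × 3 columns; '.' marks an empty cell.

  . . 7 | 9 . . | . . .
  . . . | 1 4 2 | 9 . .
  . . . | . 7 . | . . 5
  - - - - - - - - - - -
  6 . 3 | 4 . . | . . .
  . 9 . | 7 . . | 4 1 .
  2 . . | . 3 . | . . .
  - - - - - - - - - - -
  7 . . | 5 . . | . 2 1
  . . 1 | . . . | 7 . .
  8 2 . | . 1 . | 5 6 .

Step 1. [r5c1∈{5}] nothing but 5 survives at r5c1. So r5c1=5.
Step 2. [r5c3∈{8}] only 8 remains possible at r5c3 ⇒ r5c3=8.
Step 3. [r5c6∈{6}] r5c6 is down to just 6, so r5c6=6.
Step 4. [r6c4∈{8}] r6c4 is down to just 8. So r6c4=8.
Step 5. [r2c1∈{3}] r2c1 is down to just 3, so r2c1=3.
Step 6. [r9c4∈{3}] nothing but 3 survives at r9c4 ⇒ r9c4=3.
Step 7. [r3c4∈{6}] nothing but 6 survives at r3c4, so r3c4=6.
Step 8. [r8c2∈{3,4,5,6}] r8c2 is the only open cell in row 8 admitting 5. So r8c2=5.
Step 9. [r6c3∈{4}] r6c3 has the single candidate 4 ⇒ r6c3=4.
Step 10. [r9c3∈{9}] only 9 remains possible at r9c3. So r9c3=9.
Step 11. [r8c1∈{4}] only 4 remains possible at r8c1, so r8c1=4.
Step 12. [r1c1∈{1}] nothing but 1 survives at r1c1. So r1c1=1.
Step 13. [r8c5∈{2,6,8,9}] in row 8, 6 fits only at r8c5. So r8c5=6.
Step 14. [r7c6∈{4,8,9}] across row 7, 4 lands solely at r7c6. So r7c6=4.
Step 15. [r5c9∈{2,3}] in row 5, 3 fits only at r5c9, so r5c9=3.
Step 16. [r8c8∈{3,8,9}] across row 8, 3 lands solely at r8c8 ⇒ r8c8=3.
Step 17. [r7c7∈{8}] r7c7 is down to just 8 ⇒ r7c7=8.
Step 18. [r1c5∈{5,8}] in col 5, 8 fits only at r1c5, so r1c5=8.
Step 19. [r4c5∈{2,5,9}] 5 has one home in col 5: r4c5, so r4c5=5.
Step 20. [r4c7∈{2}] r4c7 is down to just 2 ⇒ r4c7=2.
Step 21. [r8c9∈{9}] only 9 remains possible at r8c9 ⇒ r8c9=9.
Step 22. [r1c8∈{4}] only 4 remains possible at r1c8, so r1c8=4.
Step 23. [r1c2∈{6}] r1c2's peers cover all but 6. So r1c2=6.
Step 24. [r3c8∈{8}] r3c8 has the single candidate 8 ⇒ r3c8=8.
Step 25. [r2c8∈{7}] r2c8 is down to just 7, so r2c8=7.
Step 26. [r1c7∈{3}] r1c7 has the single candidate 3. So r1c7=3.
Step 27. [r4c8∈{9}] r4c8's peers cover all but 9, so r4c8=9.
Step 28. [r4c6∈{1}] r4c6 has the single candidate 1. So r4c6=1.
Step 29. [r4c2∈{7}] r4c2 has the single candidate 7, so r4c2=7.
Step 30. [r2c9∈{6}] nothing but 6 survives at r2c9, so r2c9=6.
Step 31. [r8c6∈{8}] r8c6 has the single candidate 8. So r8c6=8.
Step 32. [r1c9∈{2}] r1c9 has the single candidate 2. So r1c9=2.
Step 33. [r3c6∈{3}] r3c6's peers cover all but 3 ⇒ r3c6=3.
Step 34. [r7c5∈{9}] r7c5 has the single candidate 9 ⇒ r7c5=9.
Step 35. [r5c5∈{2}] nothing but 2 survives at r5c5 ⇒ r5c5=2.
Step 36. [r3c3∈{2}] r3c3 has the single candidate 2 ⇒ r3c3=2.
Step 37. [r6c2∈{1}] only 1 remains possible at r6c2 ⇒ r6c2=1.
Step 38. [r2c3∈{5}] nothing but 5 survives at r2c3 ⇒ r2c3=5.
Step 39. [r8c4∈{2}] r8c4's peers cover all but 2, so r8c4=2.
Step 40. [r6c9∈{7}] nothing but 7 survives at r6c9. So r6c9=7.
Step 41. [r3c7∈{1}] r3c7's peers cover all but 1. So r3c7=1.
Step 42. [r9c6∈{7}] only 7 remains possible at r9c6, so r9c6=7.
Step 43. [r2c2∈{8}] only 8 remains possible at r2c2 ⇒ r2c2=8.
Step 44. [r9c9∈{4}] r9c9's peers cover all but 4 ⇒ r9c9=4.
Step 45. [r4c9∈{8}] only 8 remains possible at r4c9 ⇒ r4c9=8.
Step 46. [r7c2∈{3}] nothing but 3 survives at r7c2, so r7c2=3.
Step 47. [r1c6∈{5}] only 5 remains possible at r1c6 ⇒ r1c6=5.
Step 48. [r3c1∈{9}] r3c1 is down to just 9 ⇒ r3c1=9.
Step 49. [r6c7∈{6}] r6c7 is down to just 6, so r6c7=6.
Step 50. [r7c3∈{6}] r7c3 is down to just 6. So r7c3=6.
Step 51. [r6c6∈{9}] only 9 remains possible at r6c6. So r6c6=9.
Step 52. [r3c2∈{4}] nothing but 4 survives at r3c2. So r3c2=4.
Step 53. [r6c8∈{5}] only 5 remains possible at r6c8, so r6c8=5.

Answer: 1 6 7 9 8 5 3 4 2 / 3 8 5 1 4 2 9 7 6 / 9 4 2 6 7 3 1 8 5 / 6 7 3 4 5 1 2 9 8 / 5 9 8 7 2 6 4 1 3 / 2 1 4 8 3 9 6 5 7 / 7 3 6 5 9 4 8 2 1 / 4 5 1 2 6 8 7 3 9 / 8 2 9 3 1 7 5 6 4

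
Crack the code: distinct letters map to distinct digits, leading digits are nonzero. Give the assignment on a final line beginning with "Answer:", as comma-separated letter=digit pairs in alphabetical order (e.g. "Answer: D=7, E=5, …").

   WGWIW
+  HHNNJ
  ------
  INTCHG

Step 1. [col 1: W + J ≡ G (mod 10)] no forcing yet in column 1 (carry-in 0); G=6 is free and consistent — try it, so G=6.
Step 2. [col 1: W + J ≡ G (mod 10)] several values work for W in column 1 (W + J ≡ G (mod 10), carry-in 0); try W=7. So W=7.
Step 3. [I] the sum has 6 digits but both addends have 5; that extra leading digit I is the final carry, namely 1 ⇒ I=1.
Step 4. [col 1: W + J ≡ G (mod 10)] in column 1 we have W+J≡G with carry-in 0; given W=7, G=6 and digits 1,6,7 already taken and all letters distinct, that pins J to 9 ⇒ J=9.
Step 5. [col 2: I + N ≡ H (mod 10)] column 2 (I + N ≡ H (mod 10), carry-in 1) doesn't pin N yet; pick N=3 and continue ⇒ N=3.
Step 6. [col 2: I + N ≡ H (mod 10)] column 2: given I=1, N=3, carry-in 1, and digits 1,3,6,7,9 already taken and all letters distinct, I+N≡H (mod 10) forces H=5 ⇒ H=5.
Step 7. [col 3: W + N ≡ C (mod 10)] column 3: given W=7, N=3, carry-in 0, and digits 1,3,5,6,7,9 already taken and all letters distinct, W+N≡C (mod 10) forces C=0 ⇒ C=0.
Step 8. [col 4: G + H ≡ T (mod 10)] in column 4 we have G+H≡T with carry-in 1; given G=6, H=5 and digits 0,1,3,5,6,7,9 already taken and all letters distinct, that pins T to 2, so T=2.

Answer: C=0, G=6, H=5, I=1, J=9, N=3, T=2, W=7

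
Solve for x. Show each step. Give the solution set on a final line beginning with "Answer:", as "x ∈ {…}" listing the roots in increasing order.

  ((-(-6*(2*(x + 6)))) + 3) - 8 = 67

Step 1. [((-(-6*(2*(x + 6)))) + 3) - 8 = 67] peel the -8: add 8 from each side. So sub: (-(-6*(2*(x + 6)))) + 3 = 75.
Step 2. [(-(-6*(2*(x + 6)))) + 3 = 75] the outer +3 inverts by subtracting 3. So sub: -(-6*(2*(x + 6))) = 72.
Step 3. [-(-6*(2*(x + 6))) = 72] LHS negated; negate both sides, so neg: -6*(2*(x + 6)) = -72.
Step 4. [-6*(2*(x + 6)) = -72] LHS = -6·(…); ÷-6 both sides, so div: 2*(x + 6) = 12.
Step 5. [2*(x + 6) = 12] leading coefficient 2: divide by 2. So div: x + 6 = 6.
Step 6. [x + 6 = 6] subtract 6: x sits inside (… + 6), so sub: x = 0.

Answer: x ∈ {0}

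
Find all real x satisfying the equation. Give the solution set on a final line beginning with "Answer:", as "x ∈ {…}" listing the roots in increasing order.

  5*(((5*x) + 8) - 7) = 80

Step 1. [5*(((5*x) + 8) - 7) = 80] leading coefficient 5: divide by 5, so div: ((5*x) + 8) - 7 = 16.
Step 2. [((5*x) + 8) - 7 = 16] the outer -7 inverts by adding 7, so sub: (5*x) + 8 = 23.
Step 3. [(5*x) + 8 = 23] peel the +8: subtract 8 from each side. So sub: 5*x = 15.
Step 4. [5*x = 15] 5 out front; divide by 5, so div: x = 3.

Answer: x ∈ {3}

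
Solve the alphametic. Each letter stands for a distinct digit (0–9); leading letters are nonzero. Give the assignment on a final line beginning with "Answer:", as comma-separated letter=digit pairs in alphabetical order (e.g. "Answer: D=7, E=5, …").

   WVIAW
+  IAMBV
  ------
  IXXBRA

Step 1. [col 1: W + V ≡ A (mod 10)] no forcing yet in column 1 (carry-in 0); A=4 is free and consistent — try it ⇒ A=4.
Step 2. [I] I is the leading digit of a 6-digit sum of two 5-digit numbers; the final carry is exactly 1 ⇒ I=1.
Step 3. [col 1: W + V ≡ A (mod 10)] several values work for V in column 1 (W + V ≡ A (mod 10), carry-in 0); try V=6, so V=6.
Step 4. [col 1: W + V ≡ A (mod 10)] in column 1 we have W+V≡A with carry-in 0; given V=6, A=4 and digits 1,4,6 already taken and all letters distinct, that pins W to 8, so W=8.
Step 5. [col 2: A + B ≡ R (mod 10)] several values work for R in column 2 (A + B ≡ R (mod 10), carry-in 1); try R=2 ⇒ R=2.
Step 6. [col 2: A + B ≡ R (mod 10)] from column 2 (A=4, R=2, carry-in 1, digits 1,2,4,6,8 already taken and all letters distinct): B must equal 7, so B=7.
Step 7. [col 3: I + M ≡ B (mod 10)] in column 3 we have I+M≡B with carry-in 1; given I=1, B=7 and digits 1,2,4,6,7,8 already taken and all letters distinct, that pins M to 5. So M=5.
Step 8. [col 4: V + A ≡ X (mod 10)] in column 4 we have V+A≡X with carry-in 0; given V=6, A=4 and digits 1,2,4,5,6,7,8 already taken and all letters distinct, that pins X to 0. So X=0.

Answer: A=4, B=7, I=1, M=5, R=2, V=6, W=8, X=0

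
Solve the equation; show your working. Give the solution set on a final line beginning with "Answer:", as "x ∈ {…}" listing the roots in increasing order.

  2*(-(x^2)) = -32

Step 1. [2*(-(x^2)) = -32] divide by the outer 2, so div: -(x^2) = -16.
Step 2. [-(x^2) = -16] flip signs both sides ⇒ neg: x^2 = 16.
Step 3. [x^2 = 16] √ both sides: 16 ≥ 0 gives two branches ⇒ sqrt: x = 4 or -4.

Answer: x ∈ {-4, 4}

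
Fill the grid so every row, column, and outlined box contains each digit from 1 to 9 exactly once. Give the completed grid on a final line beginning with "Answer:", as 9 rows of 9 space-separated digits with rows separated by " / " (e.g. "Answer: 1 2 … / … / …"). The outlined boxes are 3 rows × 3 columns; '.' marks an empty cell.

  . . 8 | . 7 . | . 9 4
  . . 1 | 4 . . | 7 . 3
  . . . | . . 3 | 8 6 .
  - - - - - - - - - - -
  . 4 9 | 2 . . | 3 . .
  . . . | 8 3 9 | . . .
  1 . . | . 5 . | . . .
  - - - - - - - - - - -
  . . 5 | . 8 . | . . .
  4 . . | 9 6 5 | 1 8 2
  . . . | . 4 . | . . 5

Step 1. [r6c6∈{4,6,7}] across col 6, 4 lands solely at r6c6. So r6c6=4.
Step 2. [r4c5∈{1}] r4c5 has the single candidate 1. So r4c5=1.
Step 3. [r5c8∈{1,2,4,5,7}] 1 has one home in col 8: r5c8. So r5c8=1.
Step 4. [r5c7∈{2,4,5,6}] 4 has one home in row 5: r5c7, so r5c7=4.
Step 5. [r1c7∈{2,5}] across col 7, 5 lands solely at r1c7 ⇒ r1c7=5.
Step 6. [r2c8∈{2}] nothing but 2 survives at r2c8, so r2c8=2.
Step 7. [r6c8∈{7}] r6c8's peers cover all but 7 ⇒ r6c8=7.
Step 8. [r5c9∈{6}] r5c9 is down to just 6. So r5c9=6.
Step 9. [r9c8∈{3}] r9c8 is down to just 3, so r9c8=3.
Step 10. [r7c9∈{7,9}] col 9 places 7 nowhere but r7c9. So r7c9=7.
Step 11. [r3c5∈{2,9}] across col 5, 2 lands solely at r3c5. So r3c5=2.
Step 12. [r9c4∈{1,7}] r9c4 is the only open cell in col 4 admitting 7, so r9c4=7.
Step 13. [r6c4∈{6}] only 6 remains possible at r6c4, so r6c4=6.
Step 14. [r4c1∈{5,6,7,8}] across row 4, 6 lands solely at r4c1. So r4c1=6.
Step 15. [r9c3∈{2,6}] in col 3, 6 fits only at r9c3, so r9c3=6.
Step 16. [r6c2∈{2,3,8}] across box 4, 8 lands solely at r6c2 ⇒ r6c2=8.
Step 17. [r9c7∈{9}] r9c7 has the single candidate 9 ⇒ r9c7=9.
Step 18. [r1c4∈{1}] r1c4 is down to just 1 ⇒ r1c4=1.
Step 19. [r7c4∈{3}] r7c4 is down to just 3 ⇒ r7c4=3.
Step 20. [r3c4∈{5}] nothing but 5 survives at r3c4. So r3c4=5.
Step 21. [r2c5∈{9}] r2c5 is down to just 9. So r2c5=9.
Step 22. [r2c1∈{5}] r2c1's peers cover all but 5, so r2c1=5.
Step 23. [r5c2∈{2,5,7}] row 5 places 5 nowhere but r5c2. So r5c2=5.
Step 24. [r2c2∈{6}] r2c2 is down to just 6 ⇒ r2c2=6.
Step 25. [r1c1∈{2,3}] col 1 places 3 nowhere but r1c1, so r1c1=3.
Step 26. [r1c2∈{2}] only 2 remains possible at r1c2 ⇒ r1c2=2.
Step 27. [r9c2∈{1}] only 1 remains possible at r9c2 ⇒ r9c2=1.
Step 28. [r9c6∈{2}] r9c6 has the single candidate 2 ⇒ r9c6=2.
Step 29. [r8c2∈{3,7}] in col 2, 3 fits only at r8c2, so r8c2=3.
Step 30. [r3c2∈{7,9}] 7 has one home in col 2: r3c2, so r3c2=7.
Step 31. [r7c1∈{2,9}] across row 7, 2 lands solely at r7c1 ⇒ r7c1=2.
Step 32. [r5c3∈{2,7}] r5c3 is the only open cell in row 5 admitting 2 ⇒ r5c3=2.
Step 33. [r9c1∈{8}] r9c1's peers cover all but 8. So r9c1=8.
Step 34. [r7c8∈{4}] only 4 remains possible at r7c8 ⇒ r7c8=4.
Step 35. [r4c9∈{8}] r4c9 is down to just 8, so r4c9=8.
Step 36. [r6c9∈{9}] nothing but 9 survives at r6c9, so r6c9=9.
Step 37. [r7c2∈{9}] r7c2 has the single candidate 9, so r7c2=9.
Step 38. [r8c3∈{7}] only 7 remains possible at r8c3 ⇒ r8c3=7.
Step 39. [r5c1∈{7}] only 7 remains possible at r5c1, so r5c1=7.
Step 40. [r4c6∈{7}] r4c6 has the single candidate 7. So r4c6=7.
Step 41. [r3c9∈{1}] only 1 remains possible at r3c9 ⇒ r3c9=1.
Step 42. [r6c7∈{2}] r6c7 has the single candidate 2. So r6c7=2.
Step 43. [r4c8∈{5}] only 5 remains possible at r4c8, so r4c8=5.
Step 44. [r2c6∈{8}] nothing but 8 survives at r2c6, so r2c6=8.
Step 45. [r3c3∈{4}] r3c3 is down to just 4 ⇒ r3c3=4.
Step 46. [r7c7∈{6}] r7c7's peers cover all but 6 ⇒ r7c7=6.
Step 47. [r3c1∈{9}] nothing but 9 survives at r3c1. So r3c1=9.
Step 48. [r6c3∈{3}] r6c3 has the single candidate 3 ⇒ r6c3=3.
Step 49. [r7c6∈{1}] nothing but 1 survives at r7c6, so r7c6=1.
Step 50. [r1c6∈{6}] r1c6 is down to just 6 ⇒ r1c6=6.

Answer: 3 2 8 1 7 6 5 9 4 / 5 6 1 4 9 8 7 2 3 / 9 7 4 5 2 3 8 6 1 / 6 4 9 2 1 7 3 5 8 / 7 5 2 8 3 9 4 1 6 / 1 8 3 6 5 4 2 7 9 / 2 9 5 3 8 1 6 4 7 / 4 3 7 9 6 5 1 8 2 / 8 1 6 7 4 2 9 3 5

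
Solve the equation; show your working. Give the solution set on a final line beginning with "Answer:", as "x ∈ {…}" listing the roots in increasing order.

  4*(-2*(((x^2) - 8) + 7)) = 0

Step 1. [4*(-2*(((x^2) - 8) + 7)) = 0] LHS = 4·(…); ÷4 both sides. So div: -2*(((x^2) - 8) + 7) = 0.
Step 2. [-2*(((x^2) - 8) + 7) = 0] -2 out front; divide by -2. So div: ((x^2) - 8) + 7 = 0.
Step 3. [((x^2) - 8) + 7 = 0] subtract 7: x sits inside (… + 7), so sub: (x^2) - 8 = -7.
Step 4. [(x^2) - 8 = -7] -8 is outermost — add 8 both sides ⇒ sub: x^2 = 1.
Step 5. [x^2 = 1] √ both sides: 1 ≥ 0 gives two branches. So sqrt: x = 1 or -1.

Answer: x ∈ {-1, 1}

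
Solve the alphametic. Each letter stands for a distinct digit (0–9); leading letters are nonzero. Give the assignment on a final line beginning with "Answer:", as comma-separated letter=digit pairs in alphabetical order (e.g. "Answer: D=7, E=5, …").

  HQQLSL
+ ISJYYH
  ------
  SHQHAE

Step 1. [col 1: L + H ≡ E (mod 10)] several values work for E in column 1 (L + H ≡ E (mod 10), carry-in 0); try E=4. So E=4.
Step 2. [col 1: L + H ≡ E (mod 10)] several values work for L in column 1 (L + H ≡ E (mod 10), carry-in 0); try L=3 ⇒ L=3.
Step 3. [col 1: L + H ≡ E (mod 10)] column 1 reads L+H+carry(0)=E with L=3, E=4; with digits 3,4 already taken and all letters distinct, the only value for H is 1. So H=1.
Step 4. [col 2: S + Y ≡ A (mod 10)] Y=7 is one option consistent with column 2 (S + Y ≡ A (mod 10), carry-in 0) — take it. So Y=7.
Step 5. [col 2: S + Y ≡ A (mod 10)] A=5 is one option consistent with column 2 (S + Y ≡ A (mod 10), carry-in 0) — take it ⇒ A=5.
Step 6. [col 2: S + Y ≡ A (mod 10)] column 2 reads S+Y+carry(0)=A with Y=7, A=5; with digits 1,3,4,5,7 already taken and all letters distinct, the only value for S is 8 ⇒ S=8.
Step 7. [col 4: Q + J ≡ Q (mod 10)] from column 4 (nothing yet, carry-in 1, digits 1,3,4,5,7,8 already taken and all letters distinct): J must equal 9. So J=9.
Step 8. [col 4: Q + J ≡ Q (mod 10)] no forcing yet in column 4 (carry-in 1); Q=2 is free and consistent — try it, so Q=2.
Step 9. [col 6: H + I ≡ S (mod 10)] in column 6 we have H+I≡S with carry-in 1; given H=1, S=8 and digits 1,2,3,4,5,7,8,9 already taken and all letters distinct, that pins I to 6 ⇒ I=6.

Answer: A=5, E=4, H=1, I=6, J=9, L=3, Q=2, S=8, Y=7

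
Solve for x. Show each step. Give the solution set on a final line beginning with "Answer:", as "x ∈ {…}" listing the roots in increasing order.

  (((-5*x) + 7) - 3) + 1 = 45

Step 1. [(((-5*x) + 7) - 3) + 1 = 45] peel the +1: subtract 1 from each side, so sub: ((-5*x) + 7) - 3 = 44.
Step 2. [((-5*x) + 7) - 3 = 44] peel the -3: add 3 from each side. So sub: (-5*x) + 7 = 47.
Step 3. [(-5*x) + 7 = 47] peel the +7: subtract 7 from each side, so sub: -5*x = 40.
Step 4. [-5*x = 40] LHS = -5·(…); ÷-5 both sides. So div: x = -8.

Answer: x ∈ {-8}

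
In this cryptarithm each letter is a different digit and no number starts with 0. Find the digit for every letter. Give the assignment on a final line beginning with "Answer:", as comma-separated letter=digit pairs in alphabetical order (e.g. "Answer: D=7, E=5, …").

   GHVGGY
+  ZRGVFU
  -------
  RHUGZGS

Step 1. [col 1: Y + U ≡ S (mod 10)] column 1 (Y + U ≡ S (mod 10), carry-in 0) doesn't pin S yet; pick S=2 and continue ⇒ S=2.
Step 2. [col 1: Y + U ≡ S (mod 10)] no forcing yet in column 1 (carry-in 0); U=4 is free and consistent — try it, so U=4.
Step 3. [col 1: Y + U ≡ S (mod 10)] column 1: given U=4, S=2, carry-in 0, and digits 2,4 already taken and all letters distinct, Y+U≡S (mod 10) forces Y=8, so Y=8.
Step 4. [col 2: G + F ≡ G (mod 10)] column 2 reads G+F+carry(1)=G with nothing yet; with digits 2,4,8 already taken and all letters distinct, the only value for F is 9. So F=9.
Step 5. [col 2: G + F ≡ G (mod 10)] no forcing yet in column 2 (carry-in 1); G=6 is free and consistent — try it ⇒ G=6.
Step 6. [col 3: G + V ≡ Z (mod 10)] V=0 is one option consistent with column 3 (G + V ≡ Z (mod 10), carry-in 1) — take it. So V=0.
Step 7. [col 3: G + V ≡ Z (mod 10)] column 3 reads G+V+carry(1)=Z with G=6, V=0; with digits 0,2,4,6,8,9 already taken and all letters distinct, the only value for Z is 7 ⇒ Z=7.
Step 8. [col 5: H + R ≡ U (mod 10)] column 5 (H + R ≡ U (mod 10), carry-in 0) doesn't pin H yet; pick H=3 and continue, so H=3.
Step 9. [col 5: H + R ≡ U (mod 10)] column 5: given H=3, U=4, carry-in 0, and digits 0,2,3,4,6,7,8,9 already taken and all letters distinct, H+R≡U (mod 10) forces R=1, so R=1.

Answer: F=9, G=6, H=3, R=1, S=2, U=4, V=0, Y=8, Z=7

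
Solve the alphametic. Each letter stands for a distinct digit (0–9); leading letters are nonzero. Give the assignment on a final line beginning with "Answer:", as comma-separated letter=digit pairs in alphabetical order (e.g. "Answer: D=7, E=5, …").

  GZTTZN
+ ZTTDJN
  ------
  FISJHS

Step 1. [col 1: N + N ≡ S (mod 10)] several values work for S in column 1 (N + N ≡ S (mod 10), carry-in 0); try S=8, so S=8.
Step 2. [col 1: N + N ≡ S (mod 10)] column 1 (N + N ≡ S (mod 10), carry-in 0) doesn't pin N yet; pick N=9 and continue. So N=9.
Step 3. [col 2: Z + J ≡ H (mod 10)] several values work for J in column 2 (Z + J ≡ H (mod 10), carry-in 1); try J=6, so J=6.
Step 4. [col 2: Z + J ≡ H (mod 10)] H=0 is one option consistent with column 2 (Z + J ≡ H (mod 10), carry-in 1) — take it. So H=0.
Step 5. [col 2: Z + J ≡ H (mod 10)] from column 2 (J=6, H=0, carry-in 1, digits 0,6,8,9 already taken and all letters distinct): Z must equal 3 ⇒ Z=3.
Step 6. [col 3: T + D ≡ J (mod 10)] column 3 (T + D ≡ J (mod 10), carry-in 1) doesn't pin T yet; pick T=4 and continue. So T=4.
Step 7. [col 3: T + D ≡ J (mod 10)] in column 3 we have T+D≡J with carry-in 1; given T=4, J=6 and digits 0,3,4,6,8,9 already taken and all letters distinct, that pins D to 1. So D=1.
Step 8. [col 5: Z + T ≡ I (mod 10)] in column 5 we have Z+T≡I with carry-in 0; given Z=3, T=4 and digits 0,1,3,4,6,8,9 already taken and all letters distinct, that pins I to 7 ⇒ I=7.
Step 9. [col 6: G + Z ≡ F (mod 10)] from column 6 (Z=3, carry-in 0, digits 0,1,3,4,6,7,8,9 already taken and all letters distinct): F must equal 5, so F=5.
Step 10. [col 6: G + Z ≡ F (mod 10)] from column 6 (Z=3, F=5, carry-in 0, digits 0,1,3,4,5,6,7,8,9 already taken and all letters distinct): G must equal 2, so G=2.

Answer: D=1, F=5, G=2, H=0, I=7, J=6, N=9, S=8, T=4, Z=3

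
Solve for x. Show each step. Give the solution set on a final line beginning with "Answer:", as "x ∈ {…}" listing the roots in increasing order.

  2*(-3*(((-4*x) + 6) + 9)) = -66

Step 1. [2*(-3*(((-4*x) + 6) + 9)) = -66] divide by the outer 2. So div: -3*(((-4*x) + 6) + 9) = -33.
Step 2. [-3*(((-4*x) + 6) + 9) = -33] LHS = -3·(…); ÷-3 both sides, so div: ((-4*x) + 6) + 9 = 11.
Step 3. [((-4*x) + 6) + 9 = 11] the outer +9 inverts by subtracting 9, so sub: (-4*x) + 6 = 2.
Step 4. [(-4*x) + 6 = 2] +6 is outermost — subtract 6 both sides, so sub: -4*x = -4.
Step 5. [-4*x = -4] LHS = -4·(…); ÷-4 both sides, so div: x = 1.

Answer: x ∈ {1}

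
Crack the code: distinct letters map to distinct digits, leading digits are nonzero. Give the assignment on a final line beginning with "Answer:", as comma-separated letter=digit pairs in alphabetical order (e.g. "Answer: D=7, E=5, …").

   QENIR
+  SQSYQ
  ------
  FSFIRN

Step 1. [col 1: R + Q ≡ N (mod 10)] no forcing yet in column 1 (carry-in 0); R=5 is free and consistent — try it ⇒ R=5.
Step 2. [col 1: R + Q ≡ N (mod 10)] N=4 is one option consistent with column 1 (R + Q ≡ N (mod 10), carry-in 0) — take it. So N=4.
Step 3. [col 1: R + Q ≡ N (mod 10)] in column 1 we have R+Q≡N with carry-in 0; given R=5, N=4 and digits 4,5 already taken and all letters distinct, that pins Q to 9. So Q=9.
Step 4. [F] the sum has 6 digits but both addends have 5; that extra leading digit F is the final carry, namely 1, so F=1.
Step 5. [col 2: I + Y ≡ R (mod 10)] several values work for I in column 2 (I + Y ≡ R (mod 10), carry-in 1); try I=8 ⇒ I=8.
Step 6. [col 2: I + Y ≡ R (mod 10)] from column 2 (I=8, R=5, carry-in 1, digits 1,4,5,8,9 already taken and all letters distinct): Y must equal 6 ⇒ Y=6.
Step 7. [col 3: N + S ≡ I (mod 10)] column 3: given N=4, I=8, carry-in 1, and digits 1,4,5,6,8,9 already taken and all letters distinct, N+S≡I (mod 10) forces S=3. So S=3.
Step 8. [col 4: E + Q ≡ F (mod 10)] in column 4 we have E+Q≡F with carry-in 0; given Q=9, F=1 and digits 1,3,4,5,6,8,9 already taken and all letters distinct, that pins E to 2 ⇒ E=2.

Answer: E=2, F=1, I=8, N=4, Q=9, R=5, S=3, Y=6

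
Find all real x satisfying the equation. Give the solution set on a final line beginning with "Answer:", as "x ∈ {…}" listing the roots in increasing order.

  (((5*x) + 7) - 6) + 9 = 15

Step 1. [(((5*x) + 7) - 6) + 9 = 15] +9 is outermost — subtract 9 both sides ⇒ sub: ((5*x) + 7) - 6 = 6.
Step 2. [((5*x) + 7) - 6 = 6] the outer -6 inverts by adding 6, so sub: (5*x) + 7 = 12.
Step 3. [(5*x) + 7 = 12] 7 comes off first (subtract 7) ⇒ sub: 5*x = 5.
Step 4. [5*x = 5] divide by the outer 5, so div: x = 1.

Answer: x ∈ {1}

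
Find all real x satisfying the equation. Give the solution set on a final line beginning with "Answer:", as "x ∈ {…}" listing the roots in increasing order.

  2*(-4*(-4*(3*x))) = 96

Step 1. [2*(-4*(-4*(3*x))) = 96] leading coefficient 2: divide by 2, so div: -4*(-4*(3*x)) = 48.
Step 2. [-4*(-4*(3*x)) = 48] LHS = -4·(…); ÷-4 both sides, so div: -4*(3*x) = -12.
Step 3. [-4*(3*x) = -12] -4 out front; divide by -4 ⇒ div: 3*x = 3.
Step 4. [3*x = 3] leading coefficient 3: divide by 3, so div: x = 1.

Answer: x ∈ {1}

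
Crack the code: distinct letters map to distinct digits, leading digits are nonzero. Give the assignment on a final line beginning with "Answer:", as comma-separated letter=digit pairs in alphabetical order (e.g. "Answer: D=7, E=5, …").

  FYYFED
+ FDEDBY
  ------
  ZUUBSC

Step 1. [col 1: D + Y ≡ C (mod 10)] no forcing yet in column 1 (carry-in 0); D=1 is free and consistent — try it. So D=1.
Step 2. [col 1: D + Y ≡ C (mod 10)] several values work for C in column 1 (D + Y ≡ C (mod 10), carry-in 0); try C=9. So C=9.
Step 3. [col 1: D + Y ≡ C (mod 10)] column 1 reads D+Y+carry(0)=C with D=1, C=9; with digits 1,9 already taken and all letters distinct, the only value for Y is 8, so Y=8.
Step 4. [col 2: E + B ≡ S (mod 10)] no forcing yet in column 2 (carry-in 0); E=2 is free and consistent — try it, so E=2.
Step 5. [col 2: E + B ≡ S (mod 10)] B=4 is one option consistent with column 2 (E + B ≡ S (mod 10), carry-in 0) — take it, so B=4.
Step 6. [col 2: E + B ≡ S (mod 10)] from column 2 (E=2, B=4, carry-in 0, digits 1,2,4,8,9 already taken and all letters distinct): S must equal 6 ⇒ S=6.
Step 7. [col 3: F + D ≡ B (mod 10)] column 3 reads F+D+carry(0)=B with D=1, B=4; with digits 1,2,4,6,8,9 already taken and all letters distinct, the only value for F is 3 ⇒ F=3.
Step 8. [col 4: Y + E ≡ U (mod 10)] in column 4 we have Y+E≡U with carry-in 0; given Y=8, E=2 and digits 1,2,3,4,6,8,9 already taken and all letters distinct, that pins U to 0. So U=0.
Step 9. [col 6: F + F ≡ Z (mod 10)] in column 6 we have F+F≡Z with carry-in 1; given F=3 and digits 0,1,2,3,4,6,8,9 already taken and all letters distinct, that pins Z to 7. So Z=7.

Answer: B=4, C=9, D=1, E=2, F=3, S=6, U=0, Y=8, Z=7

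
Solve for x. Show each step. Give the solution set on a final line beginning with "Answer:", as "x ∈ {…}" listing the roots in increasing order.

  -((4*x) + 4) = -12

Step 1. [-((4*x) + 4) = -12] LHS negated; negate both sides. So neg: (4*x) + 4 = 12.
Step 2. [(4*x) + 4 = 12] 4 comes off first (subtract 4). So sub: 4*x = 8.
Step 3. [4*x = 8] leading coefficient 4: divide by 4, so div: x = 2.

Answer: x ∈ {2}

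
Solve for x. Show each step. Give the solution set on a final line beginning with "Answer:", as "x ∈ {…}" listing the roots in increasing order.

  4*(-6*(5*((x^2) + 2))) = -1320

Step 1. [4*(-6*(5*((x^2) + 2))) = -1320] leading coefficient 4: divide by 4 ⇒ div: -6*(5*((x^2) + 2)) = -330.
Step 2. [-6*(5*((x^2) + 2)) = -330] -6 out front; divide by -6. So div: 5*((x^2) + 2) = 55.
Step 3. [5*((x^2) + 2) = 55] divide by the outer 5. So div: (x^2) + 2 = 11.
Step 4. [(x^2) + 2 = 11] subtract 2: x sits inside (… + 2) ⇒ sub: x^2 = 9.
Step 5. [x^2 = 9] LHS squared, RHS 9 ≥ 0: apply √ (±), so sqrt: x = 3 or -3.

Answer: x ∈ {-3, 3}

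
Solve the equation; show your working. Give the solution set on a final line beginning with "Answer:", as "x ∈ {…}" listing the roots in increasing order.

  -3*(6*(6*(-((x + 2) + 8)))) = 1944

Step 1. [-3*(6*(6*(-((x + 2) + 8)))) = 1944] -3·(inner) — divide through by -3 ⇒ div: 6*(6*(-((x + 2) + 8))) = -648.
Step 2. [6*(6*(-((x + 2) + 8))) = -648] 6·(inner) — divide through by 6. So div: 6*(-((x + 2) + 8)) = -108.
Step 3. [6*(-((x + 2) + 8)) = -108] leading coefficient 6: divide by 6. So div: -((x + 2) + 8) = -18.
Step 4. [-((x + 2) + 8) = -18] leading − — multiply by −1 ⇒ neg: (x + 2) + 8 = 18.
Step 5. [(x + 2) + 8 = 18] 8 comes off first (subtract 8). So sub: x + 2 = 10.
Step 6. [x + 2 = 10] 2 comes off first (subtract 2), so sub: x = 8.

Answer: x ∈ {8}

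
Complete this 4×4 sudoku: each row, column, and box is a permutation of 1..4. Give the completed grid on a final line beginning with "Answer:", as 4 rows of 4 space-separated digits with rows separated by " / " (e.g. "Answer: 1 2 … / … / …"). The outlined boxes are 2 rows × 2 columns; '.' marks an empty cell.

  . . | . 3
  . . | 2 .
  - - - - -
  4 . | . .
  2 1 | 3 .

Step 1. [r1c3∈{1,4}] across col 3, 4 lands solely at r1c3, so r1c3=4.
Step 2. [r2c4∈{1}] only 1 remains possible at r2c4 ⇒ r2c4=1.
Step 3. [r2c1∈{3}] r2c1 has the single candidate 3 ⇒ r2c1=3.
Step 4. [r3c3∈{1}] r3c3 has the single candidate 1 ⇒ r3c3=1.
Step 5. [r4c4∈{4}] r4c4 has the single candidate 4. So r4c4=4.
Step 6. [r1c2∈{2}] r1c2's peers cover all but 2. So r1c2=2.
Step 7. [r2c2∈{4}] r2c2 has the single candidate 4. So r2c2=4.
Step 8. [r1c1∈{1}] r1c1's peers cover all but 1 ⇒ r1c1=1.
Step 9. [r3c4∈{2}] r3c4 has the single candidate 2, so r3c4=2.
Step 10. [r3c2∈{3}] only 3 remains possible at r3c2. So r3c2=3.

Answer: 1 2 4 3 / 3 4 2 1 / 4 3 1 2 / 2 1 3 4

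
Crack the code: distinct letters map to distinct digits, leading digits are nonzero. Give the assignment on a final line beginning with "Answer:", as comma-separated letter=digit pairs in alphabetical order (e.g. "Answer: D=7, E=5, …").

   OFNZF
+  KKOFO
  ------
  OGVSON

Step 1. [col 1: F + O ≡ N (mod 10)] no forcing yet in column 1 (carry-in 0); N=7 is free and consistent — try it ⇒ N=7.
Step 2. [col 1: F + O ≡ N (mod 10)] several values work for F in column 1 (F + O ≡ N (mod 10), carry-in 0); try F=6. So F=6.
Step 3. [col 1: F + O ≡ N (mod 10)] column 1: given F=6, N=7, carry-in 0, and digits 6,7 already taken and all letters distinct, F+O≡N (mod 10) forces O=1. So O=1.
Step 4. [col 2: Z + F ≡ O (mod 10)] column 2 reads Z+F+carry(0)=O with F=6, O=1; with digits 1,6,7 already taken and all letters distinct, the only value for Z is 5 ⇒ Z=5.
Step 5. [col 3: N + O ≡ S (mod 10)] from column 3 (N=7, O=1, carry-in 1, digits 1,5,6,7 already taken and all letters distinct): S must equal 9. So S=9.
Step 6. [col 4: F + K ≡ V (mod 10)] K=8 is one option consistent with column 4 (F + K ≡ V (mod 10), carry-in 0) — take it. So K=8.
Step 7. [col 4: F + K ≡ V (mod 10)] column 4 reads F+K+carry(0)=V with F=6, K=8; with digits 1,5,6,7,8,9 already taken and all letters distinct, the only value for V is 4 ⇒ V=4.
Step 8. [col 5: O + K ≡ G (mod 10)] column 5 reads O+K+carry(1)=G with O=1, K=8; with digits 1,4,5,6,7,8,9 already taken and all letters distinct, the only value for G is 0, so G=0.

Answer: F=6, G=0, K=8, N=7, O=1, S=9, V=4, Z=5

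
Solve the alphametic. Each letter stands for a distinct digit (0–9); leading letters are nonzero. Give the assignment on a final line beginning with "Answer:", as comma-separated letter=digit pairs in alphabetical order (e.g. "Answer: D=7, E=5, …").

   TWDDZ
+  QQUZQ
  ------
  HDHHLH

Step 1. [col 1: Z + Q ≡ H (mod 10)] Q=8 is one option consistent with column 1 (Z + Q ≡ H (mod 10), carry-in 0) — take it ⇒ Q=8.
Step 2. [col 1: Z + Q ≡ H (mod 10)] several values work for Z in column 1 (Z + Q ≡ H (mod 10), carry-in 0); try Z=3 ⇒ Z=3.
Step 3. [col 1: Z + Q ≡ H (mod 10)] column 1 reads Z+Q+carry(0)=H with Z=3, Q=8; with digits 3,8 already taken and all letters distinct, the only value for H is 1, so H=1.
Step 4. [col 2: D + Z ≡ L (mod 10)] several values work for D in column 2 (D + Z ≡ L (mod 10), carry-in 1); try D=6, so D=6.
Step 5. [col 2: D + Z ≡ L (mod 10)] column 2 reads D+Z+carry(1)=L with D=6, Z=3; with digits 1,3,6,8 already taken and all letters distinct, the only value for L is 0, so L=0.
Step 6. [col 3: D + U ≡ H (mod 10)] column 3: given D=6, H=1, carry-in 1, and digits 0,1,3,6,8 already taken and all letters distinct, D+U≡H (mod 10) forces U=4. So U=4.
Step 7. [col 4: W + Q ≡ H (mod 10)] from column 4 (Q=8, H=1, carry-in 1, digits 0,1,3,4,6,8 already taken and all letters distinct): W must equal 2. So W=2.
Step 8. [col 5: T + Q ≡ D (mod 10)] column 5: given Q=8, D=6, carry-in 1, and digits 0,1,2,3,4,6,8 already taken and all letters distinct, T+Q≡D (mod 10) forces T=7. So T=7.

Answer: D=6, H=1, L=0, Q=8, T=7, U=4, W=2, Z=3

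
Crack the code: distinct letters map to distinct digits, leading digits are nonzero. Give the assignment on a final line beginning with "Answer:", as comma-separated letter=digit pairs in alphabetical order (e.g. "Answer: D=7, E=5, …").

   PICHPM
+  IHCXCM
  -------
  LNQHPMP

Step 1. [L] adding two 6-digit numbers gives at most 6+1 digits, and here it does — L is that final carry and must be 1. So L=1.
Step 2. [col 1: M + M ≡ P (mod 10)] P=4 is one option consistent with column 1 (M + M ≡ P (mod 10), carry-in 0) — take it, so P=4.
Step 3. [col 1: M + M ≡ P (mod 10)] M=2 is one option consistent with column 1 (M + M ≡ P (mod 10), carry-in 0) — take it. So M=2.
Step 4. [col 2: P + C ≡ M (mod 10)] in column 2 we have P+C≡M with carry-in 0; given P=4, M=2 and digits 1,2,4 already taken and all letters distinct, that pins C to 8 ⇒ C=8.
Step 5. [col 3: H + X ≡ P (mod 10)] no forcing yet in column 3 (carry-in 1); X=6 is free and consistent — try it, so X=6.
Step 6. [col 3: H + X ≡ P (mod 10)] in column 3 we have H+X≡P with carry-in 1; given X=6, P=4 and digits 1,2,4,6,8 already taken and all letters distinct, that pins H to 7. So H=7.
Step 7. [col 5: I + H ≡ Q (mod 10)] from column 5 (H=7, carry-in 1, digits 1,2,4,6,7,8 already taken and all letters distinct): Q must equal 3 ⇒ Q=3.
Step 8. [col 5: I + H ≡ Q (mod 10)] in column 5 we have I+H≡Q with carry-in 1; given H=7, Q=3 and digits 1,2,3,4,6,7,8 already taken and all letters distinct, that pins I to 5. So I=5.
Step 9. [col 6: P + I ≡ N (mod 10)] column 6 reads P+I+carry(1)=N with P=4, I=5; with digits 1,2,3,4,5,6,7,8 already taken and all letters distinct, the only value for N is 0. So N=0.

Answer: C=8, H=7, I=5, L=1, M=2, N=0, P=4, Q=3, X=6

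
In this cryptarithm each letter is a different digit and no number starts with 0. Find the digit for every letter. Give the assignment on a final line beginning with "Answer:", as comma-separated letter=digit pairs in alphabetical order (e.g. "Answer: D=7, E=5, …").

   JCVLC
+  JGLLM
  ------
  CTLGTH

Step 1. [col 1: C + M ≡ H (mod 10)] C=1 is one option consistent with column 1 (C + M ≡ H (mod 10), carry-in 0) — take it ⇒ C=1.
Step 2. [col 1: C + M ≡ H (mod 10)] several values work for H in column 1 (C + M ≡ H (mod 10), carry-in 0); try H=6 ⇒ H=6.
Step 3. [col 1: C + M ≡ H (mod 10)] column 1: given C=1, H=6, carry-in 0, and digits 1,6 already taken and all letters distinct, C+M≡H (mod 10) forces M=5, so M=5.
Step 4. [col 2: L + L ≡ T (mod 10)] several values work for T in column 2 (L + L ≡ T (mod 10), carry-in 0); try T=4. So T=4.
Step 5. [col 2: L + L ≡ T (mod 10)] L=2 is one option consistent with column 2 (L + L ≡ T (mod 10), carry-in 0) — take it, so L=2.
Step 6. [col 3: V + L ≡ G (mod 10)] column 3 (V + L ≡ G (mod 10), carry-in 0) doesn't pin G yet; pick G=0 and continue. So G=0.
Step 7. [col 3: V + L ≡ G (mod 10)] from column 3 (L=2, G=0, carry-in 0, digits 0,1,2,4,5,6 already taken and all letters distinct): V must equal 8 ⇒ V=8.
Step 8. [col 5: J + J ≡ T (mod 10)] in column 5 we have J+J≡T with carry-in 0; given T=4 and digits 0,1,2,4,5,6,8 already taken and all letters distinct, that pins J to 7. So J=7.

Answer: C=1, G=0, H=6, J=7, L=2, M=5, T=4, V=8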